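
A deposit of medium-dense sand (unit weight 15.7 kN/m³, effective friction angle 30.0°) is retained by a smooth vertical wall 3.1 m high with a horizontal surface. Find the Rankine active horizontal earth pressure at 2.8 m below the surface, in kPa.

K_a = (1 − sin φ)/(1 + sin φ) = 0.3333.
σ_h = K_a γ z = 0.3333 × 15.7 × 2.8 = 14.65 kPa.

14.7 kPa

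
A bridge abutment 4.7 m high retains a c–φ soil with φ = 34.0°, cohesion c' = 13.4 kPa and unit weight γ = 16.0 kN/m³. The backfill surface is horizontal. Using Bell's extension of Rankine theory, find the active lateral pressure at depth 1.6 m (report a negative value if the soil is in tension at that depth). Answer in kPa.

K_a = (1 − sin φ)/(1 + sin φ) = 0.2827.
σ_a = K_a γ z − 2c√K_a = 0.2827×16.0×1.6 − 2×13.4×0.5317 = -7.012 kPa.

-7.01 kPa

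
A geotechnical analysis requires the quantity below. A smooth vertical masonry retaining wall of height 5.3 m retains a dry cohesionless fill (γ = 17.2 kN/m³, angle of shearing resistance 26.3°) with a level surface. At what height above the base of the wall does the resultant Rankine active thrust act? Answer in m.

K_a = 0.3859.
The pressure distribution is triangular, so the resultant acts at H/3 above the base = 5.3/3 = 1.767 m.

1.77 m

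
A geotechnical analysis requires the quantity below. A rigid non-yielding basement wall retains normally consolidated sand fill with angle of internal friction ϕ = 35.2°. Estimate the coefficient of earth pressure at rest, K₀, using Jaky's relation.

K₀ = 1 − sin φ' = 1 − sin 35.2° = 0.4236.

0.424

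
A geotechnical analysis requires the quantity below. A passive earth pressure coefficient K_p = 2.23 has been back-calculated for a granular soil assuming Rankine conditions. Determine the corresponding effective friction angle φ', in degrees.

K_p = (1+sin φ)/(1−sin φ) ⇒ sin φ = (K_p − 1)/(K_p + 1) = 0.3808.
φ = arcsin(0.3808) = 22.38°.

22.4°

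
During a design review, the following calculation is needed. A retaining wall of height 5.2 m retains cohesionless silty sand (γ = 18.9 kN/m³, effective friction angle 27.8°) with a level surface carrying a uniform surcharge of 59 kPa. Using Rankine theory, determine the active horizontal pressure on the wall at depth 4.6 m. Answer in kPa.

53.1 kPa

K_a = (1 − sin φ)/(1 + sin φ) = 0.3639.
σ_v = γz + q = 18.9 × 4.6 + 59 = 145.9 kPa.
σ_h = K_a σ_v = 0.3639 × 145.9 = 53.11 kPa.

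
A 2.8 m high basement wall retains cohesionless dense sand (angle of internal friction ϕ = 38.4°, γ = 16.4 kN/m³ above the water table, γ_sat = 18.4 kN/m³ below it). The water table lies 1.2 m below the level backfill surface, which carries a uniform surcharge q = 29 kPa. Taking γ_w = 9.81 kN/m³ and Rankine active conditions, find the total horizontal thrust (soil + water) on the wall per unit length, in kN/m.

44.2 kN/m

K_a = tan²(45° − φ/2) = 0.2337.
γ' = 18.4 − 9.81 = 8.590 kN/m³. h₂ = H − d_w = 1.6 m.
σ'_h: at surface K_a·q = 6.777; at WT K_a(q+γd_w) = 11.38; at base K_a(q+γd_w+γ'h₂) = 14.59 kPa.
P₁ = ½(6.777+11.38)×1.2 = 10.89; P₂ = ½(11.38+14.59)×1.6 = 20.77; P_w = ½γ_w h₂² = 12.56.
Total = 10.89+20.77+12.56 = 44.22 kN/m.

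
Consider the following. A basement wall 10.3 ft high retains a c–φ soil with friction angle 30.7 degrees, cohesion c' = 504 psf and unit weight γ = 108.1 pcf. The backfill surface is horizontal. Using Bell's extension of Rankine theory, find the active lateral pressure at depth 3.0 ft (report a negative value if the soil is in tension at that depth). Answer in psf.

K_a = (1 − sin φ)/(1 + sin φ) = 0.3240.
σ_a = K_a γ z − 2c√K_a = 0.3240×108.1×3.0 − 2×504×0.5692 = -468.7 psf.

-469 psf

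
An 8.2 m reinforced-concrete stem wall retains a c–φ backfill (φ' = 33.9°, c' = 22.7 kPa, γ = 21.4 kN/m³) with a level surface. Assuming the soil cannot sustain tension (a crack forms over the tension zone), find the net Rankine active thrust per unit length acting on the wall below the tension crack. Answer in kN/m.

K_a = 0.2839; √K_a = 0.5328.
Tension-crack depth z_c = 2c/(γ√K_a) = 2×22.7/(21.4×0.5328) = 3.982 m.
σ_a at base = K_a γ H − 2c√K_a = 0.2839×21.4×8.2 − 2×22.7×0.5328 = 25.63 kPa.
P_a = ½ × 25.63 × (H − z_c) = 0.5×25.63×4.218 = 54.06 kN/m.

54.1 kN/m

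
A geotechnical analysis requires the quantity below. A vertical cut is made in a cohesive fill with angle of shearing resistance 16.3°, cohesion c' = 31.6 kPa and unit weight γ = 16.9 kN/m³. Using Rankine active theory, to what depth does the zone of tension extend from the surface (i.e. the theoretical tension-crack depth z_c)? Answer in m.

4.99 m

K_a = tan²(45° − 16.3°/2) = 0.5617; √K_a = 0.7495.
The active pressure is zero where K_a γ z = 2c√K_a, so z_c = 2c/(γ√K_a) = 2×31.6/(16.9×0.7495) = 4.990 m.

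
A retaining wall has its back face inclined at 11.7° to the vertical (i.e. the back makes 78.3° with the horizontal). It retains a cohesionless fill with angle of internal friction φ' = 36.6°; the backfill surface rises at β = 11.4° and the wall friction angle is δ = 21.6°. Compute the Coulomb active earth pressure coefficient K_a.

0.373

K_a = sin²(α+φ) / [sin²α · sin(α−δ) · (1 + √{sin(φ+δ)sin(φ−β) / (sin(α−δ)sin(α+β))})²].
With α = 78.3°, φ = 36.6°, δ = 21.6°, β = 11.4°: K_a = 0.3734.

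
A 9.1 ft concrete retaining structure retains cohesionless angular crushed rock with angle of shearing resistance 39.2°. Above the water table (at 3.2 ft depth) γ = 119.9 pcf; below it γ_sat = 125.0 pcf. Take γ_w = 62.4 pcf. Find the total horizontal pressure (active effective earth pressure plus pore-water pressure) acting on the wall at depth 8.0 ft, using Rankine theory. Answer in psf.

454 psf

K_a = (1 − sin φ)/(1 + sin φ) = 0.2255.
γ' = 125.0 − 62.4 = 62.60 pcf.
Effective vertical stress at 8.0 ft: σ'_v = 119.9×3.2 + 62.60×4.80 = 684.2 psf.
σ'_h = K_a σ'_v = 0.2255 × 684.2 = 154.3 psf; u = γ_w × 4.80 = 299.5 psf.
Total σ_h = 154.3 + 299.5 = 453.8 psf.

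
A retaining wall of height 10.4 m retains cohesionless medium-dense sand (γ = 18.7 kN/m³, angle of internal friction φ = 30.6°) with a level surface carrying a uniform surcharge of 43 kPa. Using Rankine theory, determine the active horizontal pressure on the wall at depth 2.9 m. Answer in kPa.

31.6 kPa

K_a = (1 − sin φ)/(1 + sin φ) = 0.3253.
σ_v = γz + q = 18.7 × 2.9 + 43 = 97.23 kPa.
σ_h = K_a σ_v = 0.3253 × 97.23 = 31.63 kPa.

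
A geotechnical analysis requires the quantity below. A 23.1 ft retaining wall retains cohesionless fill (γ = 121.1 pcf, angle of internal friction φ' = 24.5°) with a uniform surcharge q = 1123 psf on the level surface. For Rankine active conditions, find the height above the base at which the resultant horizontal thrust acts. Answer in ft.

9.41 ft

K_a = 0.4137.
Triangular part P₁ = ½K_aγH² = 13370 at H/3 = 7.700 ft; rectangular part P₂ = K_a q H = 10730 at H/2 = 11.55 ft.
ȳ = (P₁·7.700 + P₂·11.55)/(P₁+P₂) = 9.415 ft.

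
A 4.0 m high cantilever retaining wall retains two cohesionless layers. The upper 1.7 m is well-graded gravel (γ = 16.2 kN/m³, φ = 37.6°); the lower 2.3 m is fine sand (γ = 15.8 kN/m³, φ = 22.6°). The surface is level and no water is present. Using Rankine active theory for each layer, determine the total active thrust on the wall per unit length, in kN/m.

K_a1 = tan²(45°−37.6°/2) = 0.2421; K_a2 = tan²(45°−22.6°/2) = 0.4448.
Layer 1: σ at base = K_a1 γ₁ h₁ = 6.668 kPa; P₁ = ½×6.668×1.7 = 5.668.
Layer 2: σ_v at top = γ₁h₁ = 27.54; σ_h top = K_a2×27.54 = 12.25; σ_h base = K_a2×(27.54+15.8×2.3) = 28.41.
P₂ = ½(12.25+28.41)×2.3 = 46.76. Total P_a = 5.668+46.76 = 52.43 kN/m.

52.4 kN/m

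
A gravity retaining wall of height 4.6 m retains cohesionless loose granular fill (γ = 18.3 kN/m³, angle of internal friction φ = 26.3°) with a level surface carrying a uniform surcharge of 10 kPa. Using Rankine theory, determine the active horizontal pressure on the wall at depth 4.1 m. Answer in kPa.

32.8 kPa

K_a = (1 − sin φ)/(1 + sin φ) = 0.3859.
σ_v = γz + q = 18.3 × 4.1 + 10 = 85.03 kPa.
σ_h = K_a σ_v = 0.3859 × 85.03 = 32.82 kPa.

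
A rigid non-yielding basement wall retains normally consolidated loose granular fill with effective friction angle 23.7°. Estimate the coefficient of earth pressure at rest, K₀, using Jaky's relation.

0.598

K₀ = 1 − sin φ' = 1 − sin 23.7° = 0.5981.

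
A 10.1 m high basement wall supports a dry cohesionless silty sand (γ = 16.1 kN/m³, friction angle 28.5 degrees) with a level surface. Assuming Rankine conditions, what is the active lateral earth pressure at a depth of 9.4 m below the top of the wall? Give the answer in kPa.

53.6 kPa

K_a = (1 − sin φ)/(1 + sin φ) = 0.3540.
σ_h = K_a γ z = 0.3540 × 16.1 × 9.4 = 53.57 kPa.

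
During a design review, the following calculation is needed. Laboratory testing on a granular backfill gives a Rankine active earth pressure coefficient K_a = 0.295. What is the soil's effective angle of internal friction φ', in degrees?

K_a = tan²(45° − φ/2) ⇒ 45° − φ/2 = arctan(√0.295) = 28.51°.
φ = 2(45° − 28.51°) = 32.98°.

33.0°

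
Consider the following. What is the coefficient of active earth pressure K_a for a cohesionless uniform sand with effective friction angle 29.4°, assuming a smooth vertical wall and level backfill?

0.341

K_a = tan²(45° − φ/2) = tan²(30.30°) = 0.3415.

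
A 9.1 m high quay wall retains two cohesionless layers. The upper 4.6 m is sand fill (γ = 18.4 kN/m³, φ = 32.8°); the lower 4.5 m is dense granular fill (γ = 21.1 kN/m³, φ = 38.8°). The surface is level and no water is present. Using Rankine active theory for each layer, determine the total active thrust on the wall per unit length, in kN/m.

194 kN/m

K_a1 = tan²(45°−32.8°/2) = 0.2973; K_a2 = tan²(45°−38.8°/2) = 0.2296.
Layer 1: σ at base = K_a1 γ₁ h₁ = 25.16 kPa; P₁ = ½×25.16×4.6 = 57.87.
Layer 2: σ_v at top = γ₁h₁ = 84.64; σ_h top = K_a2×84.64 = 19.43; σ_h base = K_a2×(84.64+21.1×4.5) = 41.23.
P₂ = ½(19.43+41.23)×4.5 = 136.5. Total P_a = 57.87+136.5 = 194.3 kN/m.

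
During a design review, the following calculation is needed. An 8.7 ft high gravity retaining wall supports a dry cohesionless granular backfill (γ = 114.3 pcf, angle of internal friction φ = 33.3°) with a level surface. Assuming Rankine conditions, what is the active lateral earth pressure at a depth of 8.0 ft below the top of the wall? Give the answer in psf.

266 psf

K_a = (1 − sin φ)/(1 + sin φ) = 0.2911.
σ_h = K_a γ z = 0.2911 × 114.3 × 8.0 = 266.2 psf.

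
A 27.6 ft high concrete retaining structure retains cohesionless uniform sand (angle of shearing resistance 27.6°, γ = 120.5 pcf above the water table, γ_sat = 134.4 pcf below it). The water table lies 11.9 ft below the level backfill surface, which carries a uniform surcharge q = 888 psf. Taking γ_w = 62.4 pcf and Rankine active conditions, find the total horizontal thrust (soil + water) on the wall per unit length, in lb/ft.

K_a = tan²(45° − φ/2) = 0.3668.
γ' = 134.4 − 62.4 = 72.00 pcf. h₂ = H − d_w = 15.7 ft.
σ'_h: at surface K_a·q = 325.7; at WT K_a(q+γd_w) = 851.6; at base K_a(q+γd_w+γ'h₂) = 1266 psf.
P₁ = ½(325.7+851.6)×11.9 = 7005; P₂ = ½(851.6+1266)×15.7 = 16630; P_w = ½γ_w h₂² = 7690.
Total = 7005+16630+7690 = 31320 lb/ft.

31300 lb/ft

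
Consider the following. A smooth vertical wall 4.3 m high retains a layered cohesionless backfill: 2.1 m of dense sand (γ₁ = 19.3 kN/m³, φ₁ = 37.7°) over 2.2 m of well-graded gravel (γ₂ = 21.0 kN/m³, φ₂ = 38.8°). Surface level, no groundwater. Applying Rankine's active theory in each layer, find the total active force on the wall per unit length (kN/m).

42.4 kN/m

K_a1 = tan²(45°−37.7°/2) = 0.2411; K_a2 = tan²(45°−38.8°/2) = 0.2296.
Layer 1: σ at base = K_a1 γ₁ h₁ = 9.770 kPa; P₁ = ½×9.770×2.1 = 10.26.
Layer 2: σ_v at top = γ₁h₁ = 40.53; σ_h top = K_a2×40.53 = 9.304; σ_h base = K_a2×(40.53+21.0×2.2) = 19.91.
P₂ = ½(9.304+19.91)×2.2 = 32.13. Total P_a = 10.26+32.13 = 42.39 kN/m.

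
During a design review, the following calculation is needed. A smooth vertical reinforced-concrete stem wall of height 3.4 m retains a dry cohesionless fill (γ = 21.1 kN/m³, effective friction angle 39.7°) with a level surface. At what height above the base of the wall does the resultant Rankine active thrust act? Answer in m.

1.13 m

K_a = 0.2204.
The pressure distribution is triangular, so the resultant acts at H/3 above the base = 3.4/3 = 1.133 m.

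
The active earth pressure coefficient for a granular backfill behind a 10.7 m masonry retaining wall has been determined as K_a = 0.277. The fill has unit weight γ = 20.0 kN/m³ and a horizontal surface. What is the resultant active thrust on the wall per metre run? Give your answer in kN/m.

317 kN/m

P = ½ K_a γ H² = 0.5 × 0.277 × 20.0 × 10.7² = 317.1 kN/m.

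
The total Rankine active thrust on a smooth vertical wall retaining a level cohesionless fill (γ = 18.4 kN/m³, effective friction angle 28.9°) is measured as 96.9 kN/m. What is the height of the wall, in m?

5.50 m

K_a = 0.3484. P_a = ½ K_a γ H² ⇒ H = √(2P_a/(K_a γ)).
H = √(2×96.9/(0.3484×18.4)) = 5.499 m.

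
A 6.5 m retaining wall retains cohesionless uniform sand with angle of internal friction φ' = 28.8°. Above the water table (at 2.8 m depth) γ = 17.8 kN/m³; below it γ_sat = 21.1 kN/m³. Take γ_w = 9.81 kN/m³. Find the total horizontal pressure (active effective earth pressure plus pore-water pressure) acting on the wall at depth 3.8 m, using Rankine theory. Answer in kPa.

31.2 kPa

K_a = (1 − sin φ)/(1 + sin φ) = 0.3498.
γ' = 21.1 − 9.81 = 11.29 kN/m³.
Effective vertical stress at 3.8 m: σ'_v = 17.8×2.8 + 11.29×1.00 = 61.13 kPa.
σ'_h = K_a σ'_v = 0.3498 × 61.13 = 21.38 kPa; u = γ_w × 1.00 = 9.810 kPa.
Total σ_h = 21.38 + 9.810 = 31.19 kPa.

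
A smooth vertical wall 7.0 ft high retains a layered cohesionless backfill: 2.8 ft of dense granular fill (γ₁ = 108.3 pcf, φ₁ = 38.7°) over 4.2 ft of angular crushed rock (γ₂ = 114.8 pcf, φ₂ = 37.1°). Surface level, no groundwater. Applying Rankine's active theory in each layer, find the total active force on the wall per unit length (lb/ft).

K_a1 = tan²(45°−38.7°/2) = 0.2306; K_a2 = tan²(45°−37.1°/2) = 0.2475.
Layer 1: σ at base = K_a1 γ₁ h₁ = 69.92 psf; P₁ = ½×69.92×2.8 = 97.89.
Layer 2: σ_v at top = γ₁h₁ = 303.2; σ_h top = K_a2×303.2 = 75.05; σ_h base = K_a2×(303.2+114.8×4.2) = 194.4.
P₂ = ½(75.05+194.4)×4.2 = 565.8. Total P_a = 97.89+565.8 = 663.7 lb/ft.

664 lb/ft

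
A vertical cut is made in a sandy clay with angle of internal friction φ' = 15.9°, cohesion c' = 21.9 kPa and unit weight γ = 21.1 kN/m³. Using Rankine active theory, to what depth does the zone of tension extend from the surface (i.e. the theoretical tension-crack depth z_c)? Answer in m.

2.75 m

K_a = tan²(45° − 15.9°/2) = 0.5699; √K_a = 0.7549.
The active pressure is zero where K_a γ z = 2c√K_a, so z_c = 2c/(γ√K_a) = 2×21.9/(21.1×0.7549) = 2.750 m.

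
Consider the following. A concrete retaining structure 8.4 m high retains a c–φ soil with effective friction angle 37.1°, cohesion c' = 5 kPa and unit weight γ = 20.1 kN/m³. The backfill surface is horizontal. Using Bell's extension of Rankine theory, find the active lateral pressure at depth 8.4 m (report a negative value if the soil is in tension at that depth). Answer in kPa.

36.8 kPa

K_a = (1 − sin φ)/(1 + sin φ) = 0.2475.
σ_a = K_a γ z − 2c√K_a = 0.2475×20.1×8.4 − 2×5×0.4975 = 36.81 kPa.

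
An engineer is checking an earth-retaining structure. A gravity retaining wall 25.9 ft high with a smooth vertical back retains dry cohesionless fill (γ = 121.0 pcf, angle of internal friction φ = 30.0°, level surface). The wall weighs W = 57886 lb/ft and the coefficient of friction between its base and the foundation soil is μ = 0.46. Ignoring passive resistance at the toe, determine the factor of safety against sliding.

K_a = tan²(45° − 30.0°/2) = 0.3333.
P_a = ½K_aγH² = 0.5×0.3333×121.0×25.9² = 13530 lb/ft, acting at H/3 = 8.633 ft above the base.
FS_sliding = μW / P_a = 0.46×57886 / 13530 = 1.968.

1.97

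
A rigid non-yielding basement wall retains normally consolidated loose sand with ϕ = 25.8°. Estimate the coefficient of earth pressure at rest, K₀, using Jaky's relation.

0.565

K₀ = 1 − sin φ' = 1 − sin 25.8° = 0.5648.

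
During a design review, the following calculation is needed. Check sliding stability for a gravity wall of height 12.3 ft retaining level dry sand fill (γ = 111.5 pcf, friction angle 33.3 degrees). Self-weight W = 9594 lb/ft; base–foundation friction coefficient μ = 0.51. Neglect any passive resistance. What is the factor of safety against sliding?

1.99

K_a = tan²(45° − 33.3°/2) = 0.2911.
P_a = ½K_aγH² = 0.5×0.2911×111.5×12.3² = 2456 lb/ft, acting at H/3 = 4.100 ft above the base.
FS_sliding = μW / P_a = 0.51×9594 / 2456 = 1.993.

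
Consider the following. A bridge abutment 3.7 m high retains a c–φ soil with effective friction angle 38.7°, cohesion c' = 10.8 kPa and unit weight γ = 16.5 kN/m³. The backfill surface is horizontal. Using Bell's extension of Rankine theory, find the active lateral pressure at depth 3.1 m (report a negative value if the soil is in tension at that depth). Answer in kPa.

K_a = (1 − sin φ)/(1 + sin φ) = 0.2306.
σ_a = K_a γ z − 2c√K_a = 0.2306×16.5×3.1 − 2×10.8×0.4802 = 1.422 kPa.

1.42 kPa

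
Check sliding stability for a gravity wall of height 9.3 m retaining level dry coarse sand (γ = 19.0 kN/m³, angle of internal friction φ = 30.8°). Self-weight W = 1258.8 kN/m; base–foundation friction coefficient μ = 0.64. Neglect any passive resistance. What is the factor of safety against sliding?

3.04

K_a = tan²(45° − 30.8°/2) = 0.3227.
P_a = ½K_aγH² = 0.5×0.3227×19.0×9.3² = 265.2 kN/m, acting at H/3 = 3.100 m above the base.
FS_sliding = μW / P_a = 0.64×1258.8 / 265.2 = 3.038.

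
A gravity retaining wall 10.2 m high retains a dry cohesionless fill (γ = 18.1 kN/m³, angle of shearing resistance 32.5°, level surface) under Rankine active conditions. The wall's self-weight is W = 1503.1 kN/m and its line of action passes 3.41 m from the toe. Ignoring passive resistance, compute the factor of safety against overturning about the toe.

5.32

K_a = tan²(45° − 32.5°/2) = 0.3010.
P_a = ½K_aγH² = 0.5×0.3010×18.1×10.2² = 283.4 kN/m, acting at H/3 = 3.400 m above the base.
Overturning moment M_o = P_a × H/3 = 283.4 × 3.400 = 963.5.
Resisting moment M_r = W × 3.41 = 1503.1 × 3.41 = 5126.
FS_overturning = M_r/M_o = 5126/963.5 = 5.320.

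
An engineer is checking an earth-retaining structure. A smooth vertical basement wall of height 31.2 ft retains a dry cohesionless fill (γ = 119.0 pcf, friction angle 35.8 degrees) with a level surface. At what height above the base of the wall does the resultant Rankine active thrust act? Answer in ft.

10.4 ft

K_a = 0.2619.
The pressure distribution is triangular, so the resultant acts at H/3 above the base = 31.2/3 = 10.40 ft.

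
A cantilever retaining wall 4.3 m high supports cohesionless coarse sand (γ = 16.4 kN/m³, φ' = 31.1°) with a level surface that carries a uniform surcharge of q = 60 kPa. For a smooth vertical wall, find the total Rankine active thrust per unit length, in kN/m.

131 kN/m

K_a = tan²(45° − φ/2) = 0.3188.
Soil triangle: ½ K_a γ H² = 0.5×0.3188×16.4×4.3² = 48.34 kN/m.
Surcharge rectangle: K_a q H = 0.3188×60×4.3 = 82.25 kN/m.
Total = 48.34 + 82.25 = 130.6 kN/m.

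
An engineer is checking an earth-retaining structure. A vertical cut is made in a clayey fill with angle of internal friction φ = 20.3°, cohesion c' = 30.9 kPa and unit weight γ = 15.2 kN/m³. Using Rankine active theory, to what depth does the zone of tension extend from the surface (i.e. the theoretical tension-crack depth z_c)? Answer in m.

5.84 m

K_a = tan²(45° − 20.3°/2) = 0.4849; √K_a = 0.6963.
The active pressure is zero where K_a γ z = 2c√K_a, so z_c = 2c/(γ√K_a) = 2×30.9/(15.2×0.6963) = 5.839 m.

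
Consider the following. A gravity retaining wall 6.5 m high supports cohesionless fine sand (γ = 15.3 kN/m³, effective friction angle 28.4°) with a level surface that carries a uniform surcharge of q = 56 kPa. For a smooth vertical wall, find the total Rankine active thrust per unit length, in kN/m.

K_a = tan²(45° − φ/2) = 0.3554.
Soil triangle: ½ K_a γ H² = 0.5×0.3554×15.3×6.5² = 114.9 kN/m.
Surcharge rectangle: K_a q H = 0.3554×56×6.5 = 129.4 kN/m.
Total = 114.9 + 129.4 = 244.2 kN/m.

244 kN/m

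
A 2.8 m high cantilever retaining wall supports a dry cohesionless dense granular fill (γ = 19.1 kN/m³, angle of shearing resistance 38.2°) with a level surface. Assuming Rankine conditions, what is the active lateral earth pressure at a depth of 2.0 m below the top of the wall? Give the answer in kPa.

9.01 kPa

K_a = (1 − sin φ)/(1 + sin φ) = 0.2358.
σ_h = K_a γ z = 0.2358 × 19.1 × 2.0 = 9.007 kPa.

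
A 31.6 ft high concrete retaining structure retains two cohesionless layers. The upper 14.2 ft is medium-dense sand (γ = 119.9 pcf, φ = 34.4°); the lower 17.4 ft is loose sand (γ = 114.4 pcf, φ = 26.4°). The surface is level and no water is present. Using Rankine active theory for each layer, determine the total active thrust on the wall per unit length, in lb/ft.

K_a1 = tan²(45°−34.4°/2) = 0.2780; K_a2 = tan²(45°−26.4°/2) = 0.3844.
Layer 1: σ at base = K_a1 γ₁ h₁ = 473.3 psf; P₁ = ½×473.3×14.2 = 3360.
Layer 2: σ_v at top = γ₁h₁ = 1703; σ_h top = K_a2×1703 = 654.5; σ_h base = K_a2×(1703+114.4×17.4) = 1420.
P₂ = ½(654.5+1420)×17.4 = 18050. Total P_a = 3360+18050 = 21410 lb/ft.

21400 lb/ft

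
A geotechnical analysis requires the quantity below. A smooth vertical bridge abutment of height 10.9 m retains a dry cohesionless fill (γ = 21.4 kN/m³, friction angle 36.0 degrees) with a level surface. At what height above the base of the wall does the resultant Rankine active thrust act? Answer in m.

3.63 m

K_a = 0.2596.
The pressure distribution is triangular, so the resultant acts at H/3 above the base = 10.9/3 = 3.633 m.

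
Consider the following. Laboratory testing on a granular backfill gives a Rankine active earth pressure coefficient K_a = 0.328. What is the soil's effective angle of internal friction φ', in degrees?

30.4°

K_a = tan²(45° − φ/2) ⇒ 45° − φ/2 = arctan(√0.328) = 29.80°.
φ = 2(45° − 29.80°) = 30.40°.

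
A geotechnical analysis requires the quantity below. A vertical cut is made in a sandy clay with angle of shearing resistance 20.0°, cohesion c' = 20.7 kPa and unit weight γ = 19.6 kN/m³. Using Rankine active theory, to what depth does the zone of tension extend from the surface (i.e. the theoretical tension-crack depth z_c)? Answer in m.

K_a = tan²(45° − 20.0°/2) = 0.4903; √K_a = 0.7002.
The active pressure is zero where K_a γ z = 2c√K_a, so z_c = 2c/(γ√K_a) = 2×20.7/(19.6×0.7002) = 3.017 m.

3.02 m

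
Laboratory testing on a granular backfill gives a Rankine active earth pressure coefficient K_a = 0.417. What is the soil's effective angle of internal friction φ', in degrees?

K_a = tan²(45° − φ/2) ⇒ 45° − φ/2 = arctan(√0.417) = 32.85°.
φ = 2(45° − 32.85°) = 24.29°.

24.3°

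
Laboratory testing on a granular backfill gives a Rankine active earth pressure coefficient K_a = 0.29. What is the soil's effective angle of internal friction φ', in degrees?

33.4°

K_a = tan²(45° − φ/2) ⇒ 45° − φ/2 = arctan(√0.29) = 28.30°.
φ = 2(45° − 28.30°) = 33.39°.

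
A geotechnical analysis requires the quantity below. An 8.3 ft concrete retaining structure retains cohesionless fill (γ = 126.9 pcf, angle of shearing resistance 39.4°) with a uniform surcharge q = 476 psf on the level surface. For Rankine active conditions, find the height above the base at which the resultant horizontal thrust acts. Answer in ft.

K_a = 0.2234.
Triangular part P₁ = ½K_aγH² = 976.7 at H/3 = 2.767 ft; rectangular part P₂ = K_a q H = 882.8 at H/2 = 4.150 ft.
ȳ = (P₁·2.767 + P₂·4.150)/(P₁+P₂) = 3.423 ft.

3.42 ft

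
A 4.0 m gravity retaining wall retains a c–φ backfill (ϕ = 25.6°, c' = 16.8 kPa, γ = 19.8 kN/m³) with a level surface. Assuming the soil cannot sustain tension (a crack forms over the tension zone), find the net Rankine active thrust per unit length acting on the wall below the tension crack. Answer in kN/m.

6.69 kN/m

K_a = 0.3966; √K_a = 0.6297.
Tension-crack depth z_c = 2c/(γ√K_a) = 2×16.8/(19.8×0.6297) = 2.695 m.
σ_a at base = K_a γ H − 2c√K_a = 0.3966×19.8×4.0 − 2×16.8×0.6297 = 10.25 kPa.
P_a = ½ × 10.25 × (H − z_c) = 0.5×10.25×1.305 = 6.689 kN/m.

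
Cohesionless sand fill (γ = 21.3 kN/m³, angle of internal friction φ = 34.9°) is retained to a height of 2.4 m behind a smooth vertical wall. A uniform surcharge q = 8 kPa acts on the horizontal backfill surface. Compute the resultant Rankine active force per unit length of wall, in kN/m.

21.9 kN/m

K_a = tan²(45° − φ/2) = 0.2721.
Soil triangle: ½ K_a γ H² = 0.5×0.2721×21.3×2.4² = 16.69 kN/m.
Surcharge rectangle: K_a q H = 0.2721×8×2.4 = 5.225 kN/m.
Total = 16.69 + 5.225 = 21.92 kN/m.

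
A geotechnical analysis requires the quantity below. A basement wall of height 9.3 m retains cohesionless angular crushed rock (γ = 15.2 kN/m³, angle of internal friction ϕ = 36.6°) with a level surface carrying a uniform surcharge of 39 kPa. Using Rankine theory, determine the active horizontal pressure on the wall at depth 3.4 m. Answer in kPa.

K_a = (1 − sin φ)/(1 + sin φ) = 0.2530.
σ_v = γz + q = 15.2 × 3.4 + 39 = 90.68 kPa.
σ_h = K_a σ_v = 0.2530 × 90.68 = 22.94 kPa.

22.9 kPa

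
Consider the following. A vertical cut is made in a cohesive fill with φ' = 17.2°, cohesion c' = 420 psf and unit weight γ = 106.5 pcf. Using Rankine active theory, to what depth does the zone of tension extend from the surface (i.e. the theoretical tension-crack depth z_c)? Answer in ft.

10.7 ft

K_a = tan²(45° − 17.2°/2) = 0.5436; √K_a = 0.7373.
The active pressure is zero where K_a γ z = 2c√K_a, so z_c = 2c/(γ√K_a) = 2×420/(106.5×0.7373) = 10.70 ft.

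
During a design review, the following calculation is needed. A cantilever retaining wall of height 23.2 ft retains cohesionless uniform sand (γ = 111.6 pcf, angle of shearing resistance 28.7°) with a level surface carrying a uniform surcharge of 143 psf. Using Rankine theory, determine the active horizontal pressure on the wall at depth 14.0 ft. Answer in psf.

K_a = (1 − sin φ)/(1 + sin φ) = 0.3511.
σ_v = γz + q = 111.6 × 14.0 + 143 = 1705 psf.
σ_h = K_a σ_v = 0.3511 × 1705 = 598.8 psf.

599 psf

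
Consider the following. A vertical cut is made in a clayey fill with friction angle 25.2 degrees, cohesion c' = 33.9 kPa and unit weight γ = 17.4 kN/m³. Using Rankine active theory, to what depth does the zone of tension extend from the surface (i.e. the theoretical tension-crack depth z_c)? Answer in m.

6.14 m

K_a = tan²(45° − 25.2°/2) = 0.4027; √K_a = 0.6346.
The active pressure is zero where K_a γ z = 2c√K_a, so z_c = 2c/(γ√K_a) = 2×33.9/(17.4×0.6346) = 6.140 m.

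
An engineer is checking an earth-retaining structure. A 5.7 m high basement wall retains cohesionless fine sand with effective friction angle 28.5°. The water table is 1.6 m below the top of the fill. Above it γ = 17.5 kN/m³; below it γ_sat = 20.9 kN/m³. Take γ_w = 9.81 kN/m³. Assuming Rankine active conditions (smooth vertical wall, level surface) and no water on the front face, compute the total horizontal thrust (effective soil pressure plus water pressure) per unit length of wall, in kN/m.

164 kN/m

K_a = tan²(45° − φ/2) = 0.3540.
γ' = 20.9 − 9.81 = 11.09 kN/m³. Depth below WT = 4.1 m.
σ'_h at WT = K_a γ d_w = 9.911 kPa; at base = 9.911 + K_a γ' × 4.1 = 26.00 kPa.
P₁ (0–1.6 m) = ½×9.911×1.6 = 7.928. P₂ (1.6–5.7 m) = ½(9.911+26.00)×4.1 = 73.63.
P_w = ½ γ_w h₂² = 0.5×9.81×4.1² = 82.45. Total = 7.928+73.63+82.45 = 164.0 kN/m.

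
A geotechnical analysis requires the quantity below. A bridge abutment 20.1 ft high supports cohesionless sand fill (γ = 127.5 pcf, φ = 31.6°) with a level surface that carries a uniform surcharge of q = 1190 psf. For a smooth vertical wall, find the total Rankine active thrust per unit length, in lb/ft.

15500 lb/ft

K_a = tan²(45° − φ/2) = 0.3123.
Soil triangle: ½ K_a γ H² = 0.5×0.3123×127.5×20.1² = 8045 lb/ft.
Surcharge rectangle: K_a q H = 0.3123×1190×20.1 = 7471 lb/ft.
Total = 8045 + 7471 = 15520 lb/ft.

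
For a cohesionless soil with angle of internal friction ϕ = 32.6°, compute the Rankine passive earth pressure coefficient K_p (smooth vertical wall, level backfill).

K_p = (1 + sin φ)/(1 − sin φ) = tan²(45° + 32.6°/2) = 3.336.

3.34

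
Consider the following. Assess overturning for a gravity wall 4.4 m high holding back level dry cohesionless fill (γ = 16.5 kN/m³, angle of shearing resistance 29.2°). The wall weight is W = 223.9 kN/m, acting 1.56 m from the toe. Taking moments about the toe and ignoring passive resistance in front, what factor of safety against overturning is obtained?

4.33

K_a = tan²(45° − 29.2°/2) = 0.3442.
P_a = ½K_aγH² = 0.5×0.3442×16.5×4.4² = 54.98 kN/m, acting at H/3 = 1.467 m above the base.
Overturning moment M_o = P_a × H/3 = 54.98 × 1.467 = 80.63.
Resisting moment M_r = W × 1.56 = 223.9 × 1.56 = 349.3.
FS_overturning = M_r/M_o = 349.3/80.63 = 4.332.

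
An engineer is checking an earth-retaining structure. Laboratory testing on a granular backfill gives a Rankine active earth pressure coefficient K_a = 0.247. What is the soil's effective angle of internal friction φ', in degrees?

37.1°

K_a = tan²(45° − φ/2) ⇒ 45° − φ/2 = arctan(√0.247) = 26.43°.
φ = 2(45° − 26.43°) = 37.15°.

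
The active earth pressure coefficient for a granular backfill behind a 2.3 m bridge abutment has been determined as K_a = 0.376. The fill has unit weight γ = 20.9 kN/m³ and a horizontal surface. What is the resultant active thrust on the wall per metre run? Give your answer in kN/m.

20.8 kN/m

P = ½ K_a γ H² = 0.5 × 0.376 × 20.9 × 2.3² = 20.79 kN/m.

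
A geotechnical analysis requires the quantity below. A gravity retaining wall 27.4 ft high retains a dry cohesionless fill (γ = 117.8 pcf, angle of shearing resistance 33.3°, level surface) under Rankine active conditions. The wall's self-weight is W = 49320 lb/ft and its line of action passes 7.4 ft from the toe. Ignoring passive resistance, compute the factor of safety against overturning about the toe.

K_a = tan²(45° − 33.3°/2) = 0.2911.
P_a = ½K_aγH² = 0.5×0.2911×117.8×27.4² = 12870 lb/ft, acting at H/3 = 9.133 ft above the base.
Overturning moment M_o = P_a × H/3 = 12870 × 9.133 = 117600.
Resisting moment M_r = W × 7.4 = 49320 × 7.4 = 365000.
FS_overturning = M_r/M_o = 365000/117600 = 3.104.

3.10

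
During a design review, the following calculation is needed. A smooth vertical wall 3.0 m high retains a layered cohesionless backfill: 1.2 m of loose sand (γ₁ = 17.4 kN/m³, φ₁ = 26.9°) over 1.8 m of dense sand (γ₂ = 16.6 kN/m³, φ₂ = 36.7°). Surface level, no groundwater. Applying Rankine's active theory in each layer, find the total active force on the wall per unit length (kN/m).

K_a1 = tan²(45°−26.9°/2) = 0.3770; K_a2 = tan²(45°−36.7°/2) = 0.2519.
Layer 1: σ at base = K_a1 γ₁ h₁ = 7.872 kPa; P₁ = ½×7.872×1.2 = 4.723.
Layer 2: σ_v at top = γ₁h₁ = 20.88; σ_h top = K_a2×20.88 = 5.259; σ_h base = K_a2×(20.88+16.6×1.8) = 12.78.
P₂ = ½(5.259+12.78)×1.8 = 16.24. Total P_a = 4.723+16.24 = 20.96 kN/m.

21.0 kN/m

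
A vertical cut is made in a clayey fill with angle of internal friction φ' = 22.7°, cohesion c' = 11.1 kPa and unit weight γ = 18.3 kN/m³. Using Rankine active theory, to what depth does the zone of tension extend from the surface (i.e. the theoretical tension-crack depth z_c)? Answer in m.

K_a = tan²(45° − 22.7°/2) = 0.4431; √K_a = 0.6657.
The active pressure is zero where K_a γ z = 2c√K_a, so z_c = 2c/(γ√K_a) = 2×11.1/(18.3×0.6657) = 1.822 m.

1.82 m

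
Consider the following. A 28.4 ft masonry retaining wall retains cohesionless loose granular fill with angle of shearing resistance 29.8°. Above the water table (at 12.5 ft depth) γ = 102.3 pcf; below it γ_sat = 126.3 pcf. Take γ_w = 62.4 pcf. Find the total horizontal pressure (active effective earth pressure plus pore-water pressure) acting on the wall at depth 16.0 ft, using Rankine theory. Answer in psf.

K_a = (1 − sin φ)/(1 + sin φ) = 0.3360.
γ' = 126.3 − 62.4 = 63.90 pcf.
Effective vertical stress at 16.0 ft: σ'_v = 102.3×12.5 + 63.90×3.50 = 1502 psf.
σ'_h = K_a σ'_v = 0.3360 × 1502 = 504.8 psf; u = γ_w × 3.50 = 218.4 psf.
Total σ_h = 504.8 + 218.4 = 723.2 psf.

723 psf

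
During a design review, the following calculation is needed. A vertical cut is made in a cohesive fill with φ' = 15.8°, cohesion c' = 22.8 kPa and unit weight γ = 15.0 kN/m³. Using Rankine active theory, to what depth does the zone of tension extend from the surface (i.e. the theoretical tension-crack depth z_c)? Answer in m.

4.02 m

K_a = tan²(45° − 15.8°/2) = 0.5720; √K_a = 0.7563.
The active pressure is zero where K_a γ z = 2c√K_a, so z_c = 2c/(γ√K_a) = 2×22.8/(15.0×0.7563) = 4.020 m.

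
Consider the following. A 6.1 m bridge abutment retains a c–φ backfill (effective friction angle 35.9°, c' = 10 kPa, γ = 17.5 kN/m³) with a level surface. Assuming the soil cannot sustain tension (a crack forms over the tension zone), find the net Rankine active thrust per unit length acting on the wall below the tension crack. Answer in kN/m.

34.0 kN/m

K_a = 0.2607; √K_a = 0.5106.
Tension-crack depth z_c = 2c/(γ√K_a) = 2×10/(17.5×0.5106) = 2.238 m.
σ_a at base = K_a γ H − 2c√K_a = 0.2607×17.5×6.1 − 2×10×0.5106 = 17.62 kPa.
P_a = ½ × 17.62 × (H − z_c) = 0.5×17.62×3.862 = 34.03 kN/m.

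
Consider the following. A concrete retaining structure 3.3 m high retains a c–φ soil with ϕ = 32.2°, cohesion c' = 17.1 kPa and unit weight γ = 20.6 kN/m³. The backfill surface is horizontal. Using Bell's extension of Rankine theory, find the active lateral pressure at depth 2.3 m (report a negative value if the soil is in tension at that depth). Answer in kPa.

-4.44 kPa

K_a = (1 − sin φ)/(1 + sin φ) = 0.3047.
σ_a = K_a γ z − 2c√K_a = 0.3047×20.6×2.3 − 2×17.1×0.5520 = -4.441 kPa.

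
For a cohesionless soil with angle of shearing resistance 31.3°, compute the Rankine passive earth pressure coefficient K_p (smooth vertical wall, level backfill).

K_p = (1 + sin φ)/(1 − sin φ) = tan²(45° + 31.3°/2) = 3.162.

3.16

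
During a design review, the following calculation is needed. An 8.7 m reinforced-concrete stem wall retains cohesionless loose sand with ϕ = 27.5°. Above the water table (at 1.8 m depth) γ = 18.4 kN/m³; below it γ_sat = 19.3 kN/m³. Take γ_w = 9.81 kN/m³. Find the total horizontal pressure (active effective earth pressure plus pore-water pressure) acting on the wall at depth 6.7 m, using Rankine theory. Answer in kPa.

77.4 kPa

K_a = (1 − sin φ)/(1 + sin φ) = 0.3682.
γ' = 19.3 − 9.81 = 9.490 kN/m³.
Effective vertical stress at 6.7 m: σ'_v = 18.4×1.8 + 9.490×4.90 = 79.62 kPa.
σ'_h = K_a σ'_v = 0.3682 × 79.62 = 29.32 kPa; u = γ_w × 4.90 = 48.07 kPa.
Total σ_h = 29.32 + 48.07 = 77.39 kPa.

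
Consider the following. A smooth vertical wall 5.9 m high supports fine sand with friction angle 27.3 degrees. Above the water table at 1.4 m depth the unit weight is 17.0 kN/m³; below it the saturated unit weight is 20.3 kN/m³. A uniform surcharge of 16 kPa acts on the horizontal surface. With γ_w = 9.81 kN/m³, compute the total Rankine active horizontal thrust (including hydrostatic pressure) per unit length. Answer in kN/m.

K_a = tan²(45° − φ/2) = 0.3711.
γ' = 20.3 − 9.81 = 10.49 kN/m³. h₂ = H − d_w = 4.5 m.
σ'_h: at surface K_a·q = 5.938; at WT K_a(q+γd_w) = 14.77; at base K_a(q+γd_w+γ'h₂) = 32.29 kPa.
P₁ = ½(5.938+14.77)×1.4 = 14.50; P₂ = ½(14.77+32.29)×4.5 = 105.9; P_w = ½γ_w h₂² = 99.33.
Total = 14.50+105.9+99.33 = 219.7 kN/m.

220 kN/m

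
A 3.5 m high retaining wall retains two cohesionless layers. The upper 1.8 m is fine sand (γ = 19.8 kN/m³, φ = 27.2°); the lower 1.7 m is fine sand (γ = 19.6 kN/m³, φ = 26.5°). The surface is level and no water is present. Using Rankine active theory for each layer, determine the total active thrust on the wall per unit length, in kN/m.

K_a1 = tan²(45°−27.2°/2) = 0.3726; K_a2 = tan²(45°−26.5°/2) = 0.3829.
Layer 1: σ at base = K_a1 γ₁ h₁ = 13.28 kPa; P₁ = ½×13.28×1.8 = 11.95.
Layer 2: σ_v at top = γ₁h₁ = 35.64; σ_h top = K_a2×35.64 = 13.65; σ_h base = K_a2×(35.64+19.6×1.7) = 26.41.
P₂ = ½(13.65+26.41)×1.7 = 34.05. Total P_a = 11.95+34.05 = 46.00 kN/m.

46.0 kN/m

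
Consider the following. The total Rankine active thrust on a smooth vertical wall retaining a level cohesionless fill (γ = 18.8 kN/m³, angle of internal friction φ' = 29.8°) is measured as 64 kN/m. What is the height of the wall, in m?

4.50 m

K_a = 0.3360. P_a = ½ K_a γ H² ⇒ H = √(2P_a/(K_a γ)).
H = √(2×64/(0.3360×18.8)) = 4.501 m.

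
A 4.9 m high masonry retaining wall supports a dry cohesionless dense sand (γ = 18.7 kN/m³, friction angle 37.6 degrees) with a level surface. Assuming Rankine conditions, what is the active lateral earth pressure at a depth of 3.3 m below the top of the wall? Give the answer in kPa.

K_a = (1 − sin φ)/(1 + sin φ) = 0.2421.
σ_h = K_a γ z = 0.2421 × 18.7 × 3.3 = 14.94 kPa.

14.9 kPa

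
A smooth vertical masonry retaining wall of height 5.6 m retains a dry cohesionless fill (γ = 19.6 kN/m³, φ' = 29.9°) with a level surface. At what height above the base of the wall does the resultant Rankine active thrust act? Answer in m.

1.87 m

K_a = 0.3347.
The pressure distribution is triangular, so the resultant acts at H/3 above the base = 5.6/3 = 1.867 m.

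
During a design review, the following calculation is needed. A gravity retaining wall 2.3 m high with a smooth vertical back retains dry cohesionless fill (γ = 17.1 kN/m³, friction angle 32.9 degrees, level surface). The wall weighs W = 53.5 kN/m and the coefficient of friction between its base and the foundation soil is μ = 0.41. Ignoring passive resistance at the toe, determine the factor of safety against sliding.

1.64

K_a = tan²(45° − 32.9°/2) = 0.2960.
P_a = ½K_aγH² = 0.5×0.2960×17.1×2.3² = 13.39 kN/m, acting at H/3 = 0.7667 m above the base.
FS_sliding = μW / P_a = 0.41×53.5 / 13.39 = 1.638.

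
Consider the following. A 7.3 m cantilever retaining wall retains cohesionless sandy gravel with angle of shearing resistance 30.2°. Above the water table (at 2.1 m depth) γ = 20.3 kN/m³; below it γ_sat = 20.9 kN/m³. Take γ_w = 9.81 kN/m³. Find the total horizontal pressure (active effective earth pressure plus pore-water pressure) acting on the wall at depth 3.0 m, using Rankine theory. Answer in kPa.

26.2 kPa

K_a = (1 − sin φ)/(1 + sin φ) = 0.3307.
γ' = 20.9 − 9.81 = 11.09 kN/m³.
Effective vertical stress at 3.0 m: σ'_v = 20.3×2.1 + 11.09×0.900 = 52.61 kPa.
σ'_h = K_a σ'_v = 0.3307 × 52.61 = 17.40 kPa; u = γ_w × 0.900 = 8.829 kPa.
Total σ_h = 17.40 + 8.829 = 26.23 kPa.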